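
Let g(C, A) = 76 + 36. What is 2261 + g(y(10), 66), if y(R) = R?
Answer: 2373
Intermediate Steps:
g(C, A) = 112
2261 + g(y(10), 66) = 2261 + 112 = 2373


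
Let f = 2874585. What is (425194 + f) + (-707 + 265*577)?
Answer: 3451977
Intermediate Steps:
(425194 + f) + (-707 + 265*577) = (425194 + 2874585) + (-707 + 265*577) = 3299779 + (-707 + 152905) = 3299779 + 152198 = 3451977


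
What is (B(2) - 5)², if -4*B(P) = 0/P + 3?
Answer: 529/16 ≈ 33.063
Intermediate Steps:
B(P) = -¾ (B(P) = -(0/P + 3)/4 = -(0 + 3)/4 = -¼*3 = -¾)
(B(2) - 5)² = (-¾ - 5)² = (-23/4)² = 529/16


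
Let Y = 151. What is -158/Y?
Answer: -158/151 ≈ -1.0464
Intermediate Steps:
-158/Y = -158/151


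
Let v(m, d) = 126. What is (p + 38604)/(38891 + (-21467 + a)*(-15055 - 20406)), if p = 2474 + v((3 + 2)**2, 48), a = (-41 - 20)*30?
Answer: 10301/206543452 ≈ 4.9873e-5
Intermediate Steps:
a = -1830 (a = -61*30 = -1830)
p = 2600 (p = 2474 + 126 = 2600)
(p + 38604)/(38891 + (-21467 + a)*(-15055 - 20406)) = (2600 + 38604)/(38891 + (-21467 - 1830)*(-15055 - 20406)) = 41204/(38891 - 23297*(-35461)) = 41204/(38891 + 826134917) = 41204/826173808 = 41204*(1/826173808) = 10301/206543452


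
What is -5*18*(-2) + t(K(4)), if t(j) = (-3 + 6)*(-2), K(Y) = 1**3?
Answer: 174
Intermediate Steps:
K(Y) = 1
t(j) = -6 (t(j) = 3*(-2) = -6)
-5*18*(-2) + t(K(4)) = -5*18*(-2) - 6 = -90*(-2) - 6 = 180 - 6 = 174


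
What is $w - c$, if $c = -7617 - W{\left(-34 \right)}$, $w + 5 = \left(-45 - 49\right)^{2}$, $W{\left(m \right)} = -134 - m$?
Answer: $16348$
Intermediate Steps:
$w = 8831$ ($w = -5 + \left(-45 - 49\right)^{2} = -5 + \left(-94\right)^{2} = -5 + 8836 = 8831$)
$c = -7517$ ($c = -7617 - \left(-134 - -34\right) = -7617 - \left(-134 + 34\right) = -7617 - -100 = -7617 + 100 = -7517$)
$w - c = 8831 - -7517 = 8831 + 7517 = 16348$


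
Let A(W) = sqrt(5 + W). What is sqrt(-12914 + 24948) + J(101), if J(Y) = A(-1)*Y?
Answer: 202 + sqrt(12034) ≈ 311.70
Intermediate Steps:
J(Y) = 2*Y (J(Y) = sqrt(5 - 1)*Y = sqrt(4)*Y = 2*Y)
sqrt(-12914 + 24948) + J(101) = sqrt(-12914 + 24948) + 2*101 = sqrt(12034) + 202 = 202 + sqrt(12034)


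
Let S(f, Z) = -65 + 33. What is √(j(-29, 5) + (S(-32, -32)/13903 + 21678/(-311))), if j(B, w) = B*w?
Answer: I*√4014051859323843/4323833 ≈ 14.653*I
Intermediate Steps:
S(f, Z) = -32
√(j(-29, 5) + (S(-32, -32)/13903 + 21678/(-311))) = √(-29*5 + (-32/13903 + 21678/(-311))) = √(-145 + (-32*1/13903 + 21678*(-1/311))) = √(-145 + (-32/13903 - 21678/311)) = √(-145 - 301399186/4323833) = √(-928354971/4323833) = I*√4014051859323843/4323833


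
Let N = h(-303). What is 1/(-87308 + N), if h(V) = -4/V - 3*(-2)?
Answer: -303/26452502 ≈ -1.1454e-5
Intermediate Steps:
h(V) = 6 - 4/V (h(V) = -4/V + 6 = 6 - 4/V)
N = 1822/303 (N = 6 - 4/(-303) = 6 - 4*(-1/303) = 6 + 4/303 = 1822/303 ≈ 6.0132)
1/(-87308 + N) = 1/(-87308 + 1822/303) = 1/(-26452502/303) = -303/26452502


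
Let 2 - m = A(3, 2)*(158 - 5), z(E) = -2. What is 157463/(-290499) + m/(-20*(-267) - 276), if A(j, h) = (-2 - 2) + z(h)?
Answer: -7362966/20431763 ≈ -0.36037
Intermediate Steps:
A(j, h) = -6 (A(j, h) = (-2 - 2) - 2 = -4 - 2 = -6)
m = 920 (m = 2 - (-6)*(158 - 5) = 2 - (-6)*153 = 2 - 1*(-918) = 2 + 918 = 920)
157463/(-290499) + m/(-20*(-267) - 276) = 157463/(-290499) + 920/(-20*(-267) - 276) = 157463*(-1/290499) + 920/(5340 - 276) = -157463/290499 + 920/5064 = -157463/290499 + 920*(1/5064) = -157463/290499 + 115/633 = -7362966/20431763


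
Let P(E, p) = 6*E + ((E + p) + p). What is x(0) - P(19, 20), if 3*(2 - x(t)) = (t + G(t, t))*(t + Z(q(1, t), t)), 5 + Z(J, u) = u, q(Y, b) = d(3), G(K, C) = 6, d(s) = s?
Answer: -161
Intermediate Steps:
q(Y, b) = 3
Z(J, u) = -5 + u
P(E, p) = 2*p + 7*E (P(E, p) = 6*E + (E + 2*p) = 2*p + 7*E)
x(t) = 2 - (-5 + 2*t)*(6 + t)/3 (x(t) = 2 - (t + 6)*(t + (-5 + t))/3 = 2 - (6 + t)*(-5 + 2*t)/3 = 2 - (-5 + 2*t)*(6 + t)/3)
x(0) - P(19, 20) = (12 - 7/3*0 - ⅔*0²) - (2*20 + 7*19) = (12 + 0 - ⅔*0) - (40 + 133) = (12 + 0 + 0) - 1*173 = 12 - 173 = -161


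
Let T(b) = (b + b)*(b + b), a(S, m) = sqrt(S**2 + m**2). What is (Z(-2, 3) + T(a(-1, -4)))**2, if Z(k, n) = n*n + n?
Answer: 6400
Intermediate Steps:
Z(k, n) = n + n**2 (Z(k, n) = n**2 + n = n + n**2)
T(b) = 4*b**2 (T(b) = (2*b)*(2*b) = 4*b**2)
(Z(-2, 3) + T(a(-1, -4)))**2 = (3*(1 + 3) + 4*(sqrt((-1)**2 + (-4)**2))**2)**2 = (3*4 + 4*(sqrt(1 + 16))**2)**2 = (12 + 4*(sqrt(17))**2)**2 = (12 + 4*17)**2 = (12 + 68)**2 = 80**2 = 6400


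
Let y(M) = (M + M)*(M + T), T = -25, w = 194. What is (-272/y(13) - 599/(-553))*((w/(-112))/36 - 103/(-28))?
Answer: 23737769/3344544 ≈ 7.0975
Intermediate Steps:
y(M) = 2*M*(-25 + M) (y(M) = (M + M)*(M - 25) = (2*M)*(-25 + M) = 2*M*(-25 + M))
(-272/y(13) - 599/(-553))*((w/(-112))/36 - 103/(-28)) = (-272*1/(26*(-25 + 13)) - 599/(-553))*((194/(-112))/36 - 103/(-28)) = (-272/(2*13*(-12)) - 599*(-1/553))*((194*(-1/112))*(1/36) - 103*(-1/28)) = (-272/(-312) + 599/553)*(-97/56*1/36 + 103/28) = (-272*(-1/312) + 599/553)*(-97/2016 + 103/28) = (34/39 + 599/553)*(7319/2016) = (42163/21567)*(7319/2016) = 23737769/3344544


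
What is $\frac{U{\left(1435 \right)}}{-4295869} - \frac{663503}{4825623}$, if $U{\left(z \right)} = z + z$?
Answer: $- \frac{2864171507117}{20730244251387} \approx -0.13816$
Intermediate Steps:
$U{\left(z \right)} = 2 z$
$\frac{U{\left(1435 \right)}}{-4295869} - \frac{663503}{4825623} = \frac{2 \cdot 1435}{-4295869} - \frac{663503}{4825623} = 2870 \left(- \frac{1}{4295869}\right) - \frac{663503}{4825623} = - \frac{2870}{4295869} - \frac{663503}{4825623} = - \frac{2864171507117}{20730244251387}$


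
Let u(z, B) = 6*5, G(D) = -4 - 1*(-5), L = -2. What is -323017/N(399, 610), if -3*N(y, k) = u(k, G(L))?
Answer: 323017/10 ≈ 32302.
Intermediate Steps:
G(D) = 1 (G(D) = -4 + 5 = 1)
u(z, B) = 30
N(y, k) = -10 (N(y, k) = -⅓*30 = -10)
-323017/N(399, 610) = -323017/(-10) = -323017*(-⅒) = 323017/10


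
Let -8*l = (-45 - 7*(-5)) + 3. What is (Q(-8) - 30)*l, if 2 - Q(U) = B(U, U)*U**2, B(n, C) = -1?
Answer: 63/2 ≈ 31.500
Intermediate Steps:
Q(U) = 2 + U**2 (Q(U) = 2 - (-1)*U**2 = 2 + U**2)
l = 7/8 (l = -((-45 - 7*(-5)) + 3)/8 = -((-45 + 35) + 3)/8 = -(-10 + 3)/8 = -1/8*(-7) = 7/8 ≈ 0.87500)
(Q(-8) - 30)*l = ((2 + (-8)**2) - 30)*(7/8) = ((2 + 64) - 30)*(7/8) = (66 - 30)*(7/8) = 36*(7/8) = 63/2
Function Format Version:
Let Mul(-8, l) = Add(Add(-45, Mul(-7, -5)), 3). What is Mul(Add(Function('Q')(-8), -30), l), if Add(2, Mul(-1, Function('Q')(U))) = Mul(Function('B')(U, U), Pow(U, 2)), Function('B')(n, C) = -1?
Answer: Rational(63, 2) ≈ 31.500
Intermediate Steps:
Function('Q')(U) = Add(2, Pow(U, 2)) (Function('Q')(U) = Add(2, Mul(-1, Mul(-1, Pow(U, 2)))) = Add(2, Pow(U, 2)))
l = Rational(7, 8) (l = Mul(Rational(-1, 8), Add(Add(-45, Mul(-7, -5)), 3)) = Mul(Rational(-1, 8), Add(Add(-45, 35), 3)) = Mul(Rational(-1, 8), Add(-10, 3)) = Mul(Rational(-1, 8), -7) = Rational(7, 8) ≈ 0.87500)
Mul(Add(Function('Q')(-8), -30), l) = Mul(Add(Add(2, Pow(-8, 2)), -30), Rational(7, 8)) = Mul(Add(Add(2, 64), -30), Rational(7, 8)) = Mul(Add(66, -30), Rational(7, 8)) = Mul(36, Rational(7, 8)) = Rational(63, 2)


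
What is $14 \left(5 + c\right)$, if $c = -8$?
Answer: $-42$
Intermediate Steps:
$14 \left(5 + c\right) = 14 \left(5 - 8\right) = 14 \left(-3\right) = -42$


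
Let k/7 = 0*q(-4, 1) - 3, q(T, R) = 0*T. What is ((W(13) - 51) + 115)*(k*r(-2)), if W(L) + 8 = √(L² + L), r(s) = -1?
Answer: 1176 + 21*√182 ≈ 1459.3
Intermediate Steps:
q(T, R) = 0
k = -21 (k = 7*(0*0 - 3) = 7*(0 - 3) = 7*(-3) = -21)
W(L) = -8 + √(L + L²) (W(L) = -8 + √(L² + L) = -8 + √(L + L²))
((W(13) - 51) + 115)*(k*r(-2)) = (((-8 + √(13*(1 + 13))) - 51) + 115)*(-21*(-1)) = (((-8 + √(13*14)) - 51) + 115)*21 = (((-8 + √182) - 51) + 115)*21 = ((-59 + √182) + 115)*21 = (56 + √182)*21 = 1176 + 21*√182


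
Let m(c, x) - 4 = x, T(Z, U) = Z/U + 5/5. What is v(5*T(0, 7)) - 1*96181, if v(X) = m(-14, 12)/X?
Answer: -480889/5 ≈ -96178.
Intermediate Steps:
T(Z, U) = 1 + Z/U (T(Z, U) = Z/U + 5*(⅕) = Z/U + 1 = 1 + Z/U)
m(c, x) = 4 + x
v(X) = 16/X (v(X) = (4 + 12)/X = 16/X)
v(5*T(0, 7)) - 1*96181 = 16/((5*((7 + 0)/7))) - 1*96181 = 16/((5*((⅐)*7))) - 96181 = 16/((5*1)) - 96181 = 16/5 - 96181 = -480889/5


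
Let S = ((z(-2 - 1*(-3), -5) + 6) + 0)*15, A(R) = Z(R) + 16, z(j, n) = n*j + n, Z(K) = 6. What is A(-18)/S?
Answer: -11/30 ≈ -0.36667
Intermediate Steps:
z(j, n) = n + j*n (z(j, n) = j*n + n = n + j*n)
A(R) = 22 (A(R) = 6 + 16 = 22)
S = -60 (S = ((-5*(1 + (-2 - 1*(-3))) + 6) + 0)*15 = ((-5*(1 + (-2 + 3)) + 6) + 0)*15 = ((-5*(1 + 1) + 6) + 0)*15 = ((-5*2 + 6) + 0)*15 = ((-10 + 6) + 0)*15 = (-4 + 0)*15 = -4*15 = -60)
A(-18)/S = 22/(-60) = 22*(-1/60) = -11/30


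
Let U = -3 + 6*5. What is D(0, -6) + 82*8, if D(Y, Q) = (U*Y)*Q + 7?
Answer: 663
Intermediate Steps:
U = 27 (U = -3 + 30 = 27)
D(Y, Q) = 7 + 27*Q*Y (D(Y, Q) = (27*Y)*Q + 7 = 27*Q*Y + 7 = 7 + 27*Q*Y)
D(0, -6) + 82*8 = (7 + 27*(-6)*0) + 82*8 = (7 + 0) + 656 = 7 + 656 = 663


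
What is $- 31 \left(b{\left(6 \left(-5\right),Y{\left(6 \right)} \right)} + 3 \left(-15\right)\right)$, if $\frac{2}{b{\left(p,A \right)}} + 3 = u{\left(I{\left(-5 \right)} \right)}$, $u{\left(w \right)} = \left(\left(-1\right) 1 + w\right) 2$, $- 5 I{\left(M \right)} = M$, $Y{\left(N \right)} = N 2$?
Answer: $\frac{4247}{3} \approx 1415.7$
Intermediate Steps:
$Y{\left(N \right)} = 2 N$
$I{\left(M \right)} = - \frac{M}{5}$
$u{\left(w \right)} = -2 + 2 w$ ($u{\left(w \right)} = \left(-1 + w\right) 2 = -2 + 2 w$)
$b{\left(p,A \right)} = - \frac{2}{3}$ ($b{\left(p,A \right)} = \frac{2}{-3 - \left(2 - 2 \left(\left(- \frac{1}{5}\right) \left(-5\right)\right)\right)} = \frac{2}{-3 + \left(-2 + 2 \cdot 1\right)} = \frac{2}{-3 + \left(-2 + 2\right)} = \frac{2}{-3 + 0} = \frac{2}{-3} = 2 \left(- \frac{1}{3}\right) = - \frac{2}{3}$)
$- 31 \left(b{\left(6 \left(-5\right),Y{\left(6 \right)} \right)} + 3 \left(-15\right)\right) = - 31 \left(- \frac{2}{3} + 3 \left(-15\right)\right) = - 31 \left(- \frac{2}{3} - 45\right) = \left(-31\right) \left(- \frac{137}{3}\right) = \frac{4247}{3}$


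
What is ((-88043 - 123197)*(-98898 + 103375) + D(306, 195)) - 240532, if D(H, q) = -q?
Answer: -945962207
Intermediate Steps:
((-88043 - 123197)*(-98898 + 103375) + D(306, 195)) - 240532 = ((-88043 - 123197)*(-98898 + 103375) - 1*195) - 240532 = (-211240*4477 - 195) - 240532 = (-945721480 - 195) - 240532 = -945721675 - 240532 = -945962207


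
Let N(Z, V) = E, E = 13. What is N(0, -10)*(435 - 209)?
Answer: 2938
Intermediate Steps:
N(Z, V) = 13
N(0, -10)*(435 - 209) = 13*(435 - 209) = 13*226 = 2938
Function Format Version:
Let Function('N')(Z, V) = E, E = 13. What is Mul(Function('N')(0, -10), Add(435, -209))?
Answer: 2938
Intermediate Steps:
Function('N')(Z, V) = 13
Mul(Function('N')(0, -10), Add(435, -209)) = Mul(13, Add(435, -209)) = Mul(13, 226) = 2938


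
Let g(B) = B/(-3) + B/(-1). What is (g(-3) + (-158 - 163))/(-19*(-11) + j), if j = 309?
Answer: -317/518 ≈ -0.61197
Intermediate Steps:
g(B) = -4*B/3 (g(B) = B*(-⅓) + B*(-1) = -B/3 - B = -4*B/3)
(g(-3) + (-158 - 163))/(-19*(-11) + j) = (-4/3*(-3) + (-158 - 163))/(-19*(-11) + 309) = (4 - 321)/(209 + 309) = -317/518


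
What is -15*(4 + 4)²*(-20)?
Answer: 19200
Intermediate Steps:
-15*(4 + 4)²*(-20) = -15*8²*(-20) = -15*64*(-20) = -960*(-20) = 19200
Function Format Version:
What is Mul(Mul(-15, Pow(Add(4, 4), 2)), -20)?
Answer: 19200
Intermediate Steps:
Mul(Mul(-15, Pow(Add(4, 4), 2)), -20) = Mul(Mul(-15, Pow(8, 2)), -20) = Mul(Mul(-15, 64), -20) = Mul(-960, -20) = 19200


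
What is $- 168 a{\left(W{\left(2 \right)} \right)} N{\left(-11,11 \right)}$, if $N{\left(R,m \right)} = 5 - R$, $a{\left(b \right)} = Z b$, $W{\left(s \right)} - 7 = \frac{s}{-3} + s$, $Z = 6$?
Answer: $-134400$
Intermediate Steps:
$W{\left(s \right)} = 7 + \frac{2 s}{3}$ ($W{\left(s \right)} = 7 + \left(\frac{s}{-3} + s\right) = 7 + \left(- \frac{s}{3} + s\right) = 7 + \frac{2 s}{3}$)
$a{\left(b \right)} = 6 b$
$- 168 a{\left(W{\left(2 \right)} \right)} N{\left(-11,11 \right)} = - 168 \cdot 6 \left(7 + \frac{2}{3} \cdot 2\right) \left(5 - -11\right) = - 168 \cdot 6 \left(7 + \frac{4}{3}\right) \left(5 + 11\right) = - 168 \cdot 6 \cdot \frac{25}{3} \cdot 16 = \left(-168\right) 50 \cdot 16 = \left(-8400\right) 16 = -134400$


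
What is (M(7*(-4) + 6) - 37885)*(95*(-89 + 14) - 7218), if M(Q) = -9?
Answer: 543513642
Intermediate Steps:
(M(7*(-4) + 6) - 37885)*(95*(-89 + 14) - 7218) = (-9 - 37885)*(95*(-89 + 14) - 7218) = -37894*(95*(-75) - 7218) = -37894*(-7125 - 7218) = -37894*(-14343) = 543513642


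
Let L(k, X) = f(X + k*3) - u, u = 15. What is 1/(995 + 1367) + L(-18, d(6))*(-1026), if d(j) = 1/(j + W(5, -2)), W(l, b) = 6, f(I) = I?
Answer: 83506739/1181 ≈ 70709.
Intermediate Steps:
d(j) = 1/(6 + j) (d(j) = 1/(j + 6) = 1/(6 + j))
L(k, X) = -15 + X + 3*k (L(k, X) = (X + k*3) - 1*15 = (X + 3*k) - 15 = -15 + X + 3*k)
1/(995 + 1367) + L(-18, d(6))*(-1026) = 1/(995 + 1367) + (-15 + 1/(6 + 6) + 3*(-18))*(-1026) = 1/2362 + (-15 + 1/12 - 54)*(-1026) = 1/2362 - 827/12*(-1026) = 1/2362 + 141417/2 = 83506739/1181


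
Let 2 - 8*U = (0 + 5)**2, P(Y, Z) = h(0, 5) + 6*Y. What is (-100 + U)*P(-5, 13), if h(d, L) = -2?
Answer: 3292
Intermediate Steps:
P(Y, Z) = -2 + 6*Y
U = -23/8 (U = 1/4 - (0 + 5)**2/8 = 1/4 - 1/8*5**2 = 1/4 - 1/8*25 = 1/4 - 25/8 = -23/8 ≈ -2.8750)
(-100 + U)*P(-5, 13) = (-100 - 23/8)*(-2 + 6*(-5)) = -823*(-2 - 30)/8 = -823/8*(-32) = 3292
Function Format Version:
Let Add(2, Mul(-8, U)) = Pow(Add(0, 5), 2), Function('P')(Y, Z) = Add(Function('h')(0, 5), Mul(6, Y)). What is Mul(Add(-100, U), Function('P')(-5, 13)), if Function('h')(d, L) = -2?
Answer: 3292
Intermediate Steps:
Function('P')(Y, Z) = Add(-2, Mul(6, Y))
U = Rational(-23, 8) (U = Add(Rational(1, 4), Mul(Rational(-1, 8), Pow(Add(0, 5), 2))) = Add(Rational(1, 4), Mul(Rational(-1, 8), Pow(5, 2))) = Add(Rational(1, 4), Mul(Rational(-1, 8), 25)) = Add(Rational(1, 4), Rational(-25, 8)) = Rational(-23, 8) ≈ -2.8750)
Mul(Add(-100, U), Function('P')(-5, 13)) = Mul(Add(-100, Rational(-23, 8)), Add(-2, Mul(6, -5))) = Mul(Rational(-823, 8), Add(-2, -30)) = Mul(Rational(-823, 8), -32) = 3292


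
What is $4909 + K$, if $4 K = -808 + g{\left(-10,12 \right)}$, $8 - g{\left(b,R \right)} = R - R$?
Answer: $4709$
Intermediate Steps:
$g{\left(b,R \right)} = 8$ ($g{\left(b,R \right)} = 8 - \left(R - R\right) = 8 - 0 = 8 + 0 = 8$)
$K = -200$ ($K = \frac{-808 + 8}{4} = \frac{1}{4} \left(-800\right) = -200$)
$4909 + K = 4909 - 200 = 4709$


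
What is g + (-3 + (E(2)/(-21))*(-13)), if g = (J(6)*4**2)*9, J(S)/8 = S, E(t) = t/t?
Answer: 145102/21 ≈ 6909.6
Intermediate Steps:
E(t) = 1
J(S) = 8*S
g = 6912 (g = ((8*6)*4**2)*9 = (48*16)*9 = 768*9 = 6912)
g + (-3 + (E(2)/(-21))*(-13)) = 6912 + (-3 + (1/(-21))*(-13)) = 6912 + (-3 + (1*(-1/21))*(-13)) = 6912 + (-3 - 1/21*(-13)) = 6912 + (-3 + 13/21) = 6912 - 50/21 = 145102/21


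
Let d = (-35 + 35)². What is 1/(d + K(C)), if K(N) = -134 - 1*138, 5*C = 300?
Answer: -1/272 ≈ -0.0036765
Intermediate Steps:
C = 60 (C = (⅕)*300 = 60)
d = 0 (d = 0² = 0)
K(N) = -272 (K(N) = -134 - 138 = -272)
1/(d + K(C)) = 1/(0 - 272) = 1/(-272) = -1/272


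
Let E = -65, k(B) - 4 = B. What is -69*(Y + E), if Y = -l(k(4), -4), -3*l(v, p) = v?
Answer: 4301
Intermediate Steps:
k(B) = 4 + B
l(v, p) = -v/3
Y = 8/3 (Y = -(-1)*(4 + 4)/3 = -(-1)*8/3 = -1*(-8/3) = 8/3 ≈ 2.6667)
-69*(Y + E) = -69*(8/3 - 65) = -69*(-187/3) = 4301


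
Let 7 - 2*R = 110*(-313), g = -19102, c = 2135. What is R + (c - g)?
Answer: 76911/2 ≈ 38456.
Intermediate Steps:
R = 34437/2 (R = 7/2 - 55*(-313) = 7/2 - ½*(-34430) = 7/2 + 17215 = 34437/2 ≈ 17219.)
R + (c - g) = 34437/2 + (2135 - 1*(-19102)) = 34437/2 + (2135 + 19102) = 34437/2 + 21237 = 76911/2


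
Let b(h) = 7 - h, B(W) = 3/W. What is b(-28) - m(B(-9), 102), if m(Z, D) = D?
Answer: -67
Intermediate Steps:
b(-28) - m(B(-9), 102) = (7 - 1*(-28)) - 1*102 = (7 + 28) - 102 = 35 - 102 = -67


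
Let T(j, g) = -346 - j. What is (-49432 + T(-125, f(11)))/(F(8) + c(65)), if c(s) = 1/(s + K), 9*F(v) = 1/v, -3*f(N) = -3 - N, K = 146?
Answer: -754328376/283 ≈ -2.6655e+6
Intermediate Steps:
f(N) = 1 + N/3 (f(N) = -(-3 - N)/3 = 1 + N/3)
F(v) = 1/(9*v)
c(s) = 1/(146 + s) (c(s) = 1/(s + 146) = 1/(146 + s))
(-49432 + T(-125, f(11)))/(F(8) + c(65)) = (-49432 + (-346 - 1*(-125)))/((⅑)/8 + 1/(146 + 65)) = (-49432 + (-346 + 125))/((⅑)*(⅛) + 1/211) = (-49432 - 221)/(1/72 + 1/211) = -49653/283/15192 = -49653*15192/283 = -754328376/283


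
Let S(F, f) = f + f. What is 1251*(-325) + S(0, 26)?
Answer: -406523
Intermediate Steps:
S(F, f) = 2*f
1251*(-325) + S(0, 26) = 1251*(-325) + 2*26 = -406575 + 52 = -406523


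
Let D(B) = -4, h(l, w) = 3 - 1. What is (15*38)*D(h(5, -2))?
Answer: -2280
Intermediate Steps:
h(l, w) = 2
(15*38)*D(h(5, -2)) = (15*38)*(-4) = 570*(-4) = -2280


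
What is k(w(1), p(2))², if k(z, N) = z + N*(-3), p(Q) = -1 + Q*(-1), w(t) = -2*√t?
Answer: 49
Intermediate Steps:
p(Q) = -1 - Q
k(z, N) = z - 3*N
k(w(1), p(2))² = (-2*√1 - 3*(-1 - 1*2))² = (-2*1 - 3*(-1 - 2))² = (-2 - 3*(-3))² = (-2 + 9)² = 7² = 49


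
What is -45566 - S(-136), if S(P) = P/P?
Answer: -45567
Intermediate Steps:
S(P) = 1
-45566 - S(-136) = -45566 - 1*1 = -45566 - 1 = -45567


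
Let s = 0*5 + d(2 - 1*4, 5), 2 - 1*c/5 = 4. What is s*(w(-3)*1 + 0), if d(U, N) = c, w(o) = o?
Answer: 30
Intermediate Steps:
c = -10 (c = 10 - 5*4 = 10 - 20 = -10)
d(U, N) = -10
s = -10 (s = 0*5 - 10 = 0 - 10 = -10)
s*(w(-3)*1 + 0) = -10*(-3*1 + 0) = -10*(-3 + 0) = -10*(-3) = 30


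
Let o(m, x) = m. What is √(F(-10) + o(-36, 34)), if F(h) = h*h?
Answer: 8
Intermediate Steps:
F(h) = h²
√(F(-10) + o(-36, 34)) = √((-10)² - 36) = √(100 - 36) = √64 = 8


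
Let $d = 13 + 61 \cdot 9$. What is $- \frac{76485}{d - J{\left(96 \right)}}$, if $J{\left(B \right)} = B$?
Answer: $- \frac{76485}{466} \approx -164.13$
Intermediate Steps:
$d = 562$ ($d = 13 + 549 = 562$)
$- \frac{76485}{d - J{\left(96 \right)}} = - \frac{76485}{562 - 96} = - \frac{76485}{466}$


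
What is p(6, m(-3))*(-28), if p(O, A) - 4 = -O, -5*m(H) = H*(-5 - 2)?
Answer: 56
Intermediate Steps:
m(H) = 7*H/5 (m(H) = -H*(-5 - 2)/5 = -H*(-7)/5 = -(-7)*H/5 = 7*H/5)
p(O, A) = 4 - O
p(6, m(-3))*(-28) = (4 - 1*6)*(-28) = (4 - 6)*(-28) = -2*(-28) = 56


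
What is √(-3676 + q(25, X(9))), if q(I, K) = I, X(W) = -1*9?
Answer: I*√3651 ≈ 60.424*I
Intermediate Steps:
X(W) = -9
√(-3676 + q(25, X(9))) = √(-3676 + 25) = √(-3651) = I*√3651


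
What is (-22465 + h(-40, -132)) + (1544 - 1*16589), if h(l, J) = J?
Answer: -37642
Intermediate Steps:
(-22465 + h(-40, -132)) + (1544 - 1*16589) = (-22465 - 132) + (1544 - 1*16589) = -22597 + (1544 - 16589) = -22597 - 15045 = -37642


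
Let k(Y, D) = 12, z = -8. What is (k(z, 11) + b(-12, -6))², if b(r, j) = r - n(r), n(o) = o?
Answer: 144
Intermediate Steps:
b(r, j) = 0 (b(r, j) = r - r = 0)
(k(z, 11) + b(-12, -6))² = (12 + 0)² = 12² = 144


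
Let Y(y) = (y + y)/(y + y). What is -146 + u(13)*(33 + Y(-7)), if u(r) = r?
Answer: 296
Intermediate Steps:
Y(y) = 1 (Y(y) = (2*y)/((2*y)) = (2*y)*(1/(2*y)) = 1)
-146 + u(13)*(33 + Y(-7)) = -146 + 13*(33 + 1) = -146 + 13*34 = -146 + 442 = 296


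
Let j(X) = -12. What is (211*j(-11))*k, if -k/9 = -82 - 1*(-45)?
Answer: -843156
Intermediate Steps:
k = 333 (k = -9*(-82 - 1*(-45)) = -9*(-82 + 45) = -9*(-37) = 333)
(211*j(-11))*k = (211*(-12))*333 = -2532*333 = -843156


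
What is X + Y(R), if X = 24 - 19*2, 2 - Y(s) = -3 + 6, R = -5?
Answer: -15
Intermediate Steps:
Y(s) = -1 (Y(s) = 2 - (-3 + 6) = 2 - 1*3 = 2 - 3 = -1)
X = -14 (X = 24 - 38 = -14)
X + Y(R) = -14 - 1 = -15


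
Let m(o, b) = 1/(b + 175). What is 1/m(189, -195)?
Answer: -20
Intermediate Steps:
m(o, b) = 1/(175 + b)
1/m(189, -195) = 1/(1/(175 - 195)) = 1/(1/(-20)) = 1/(-1/20) = -20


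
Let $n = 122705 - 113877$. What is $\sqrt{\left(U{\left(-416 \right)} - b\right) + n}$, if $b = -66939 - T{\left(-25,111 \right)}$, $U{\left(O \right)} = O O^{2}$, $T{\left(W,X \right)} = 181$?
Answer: $2 i \sqrt{17978837} \approx 8480.3 i$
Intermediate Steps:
$n = 8828$ ($n = 122705 - 113877 = 8828$)
$U{\left(O \right)} = O^{3}$
$b = -67120$ ($b = -66939 - 181 = -67120$)
$\sqrt{\left(U{\left(-416 \right)} - b\right) + n} = \sqrt{\left(\left(-416\right)^{3} - -67120\right) + 8828} = \sqrt{\left(-71991296 + 67120\right) + 8828} = \sqrt{-71924176 + 8828} = \sqrt{-71915348} = 2 i \sqrt{17978837}$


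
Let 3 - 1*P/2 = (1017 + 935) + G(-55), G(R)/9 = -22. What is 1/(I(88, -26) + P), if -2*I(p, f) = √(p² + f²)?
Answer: -3502/12261899 + √2105/12261899 ≈ -0.00028186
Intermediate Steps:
G(R) = -198 (G(R) = 9*(-22) = -198)
P = -3502 (P = 6 - 2*((1017 + 935) - 198) = 6 - 2*(1952 - 198) = 6 - 2*1754 = 6 - 3508 = -3502)
I(p, f) = -√(f² + p²)/2 (I(p, f) = -√(p² + f²)/2 = -√(f² + p²)/2)
1/(I(88, -26) + P) = 1/(-√((-26)² + 88²)/2 - 3502) = 1/(-√(676 + 7744)/2 - 3502) = 1/(-√2105 - 3502) = 1/(-3502 - √2105)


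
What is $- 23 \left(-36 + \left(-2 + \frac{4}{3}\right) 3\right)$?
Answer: $874$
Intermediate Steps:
$- 23 \left(-36 + \left(-2 + \frac{4}{3}\right) 3\right) = - 23 \left(-36 - 2\right) = \left(-23\right) \left(-38\right) = 874$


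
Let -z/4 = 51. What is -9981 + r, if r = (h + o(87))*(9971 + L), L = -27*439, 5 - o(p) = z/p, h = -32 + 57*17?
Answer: -51829901/29 ≈ -1.7872e+6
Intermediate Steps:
z = -204 (z = -4*51 = -204)
h = 937 (h = -32 + 969 = 937)
o(p) = 5 + 204/p (o(p) = 5 - (-204)/p = 5 + 204/p)
L = -11853
r = -51540452/29 (r = (937 + (5 + 204/87))*(9971 - 11853) = (937 + (5 + 204*(1/87)))*(-1882) = (937 + (5 + 68/29))*(-1882) = (937 + 213/29)*(-1882) = (27386/29)*(-1882) = -51540452/29 ≈ -1.7773e+6)
-9981 + r = -9981 - 51540452/29 = -51829901/29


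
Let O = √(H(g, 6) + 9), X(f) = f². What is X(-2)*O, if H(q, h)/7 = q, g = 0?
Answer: 12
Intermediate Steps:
H(q, h) = 7*q
O = 3 (O = √(7*0 + 9) = √(0 + 9) = √9 = 3)
X(-2)*O = (-2)²*3 = 4*3 = 12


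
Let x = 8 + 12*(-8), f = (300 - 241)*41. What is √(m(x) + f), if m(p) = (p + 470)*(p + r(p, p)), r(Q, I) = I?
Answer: I*√64813 ≈ 254.58*I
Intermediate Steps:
f = 2419 (f = 59*41 = 2419)
x = -88 (x = 8 - 96 = -88)
m(p) = 2*p*(470 + p) (m(p) = (p + 470)*(p + p) = (470 + p)*(2*p) = 2*p*(470 + p))
√(m(x) + f) = √(2*(-88)*(470 - 88) + 2419) = √(2*(-88)*382 + 2419) = √(-67232 + 2419) = √(-64813) = I*√64813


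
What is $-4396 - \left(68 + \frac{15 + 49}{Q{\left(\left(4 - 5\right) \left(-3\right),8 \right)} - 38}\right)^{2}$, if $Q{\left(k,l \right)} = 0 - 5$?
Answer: $- \frac{16307804}{1849} \approx -8819.8$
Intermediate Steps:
$Q{\left(k,l \right)} = -5$
$-4396 - \left(68 + \frac{15 + 49}{Q{\left(\left(4 - 5\right) \left(-3\right),8 \right)} - 38}\right)^{2} = -4396 - \left(68 + \frac{15 + 49}{-5 - 38}\right)^{2} = -4396 - \left(68 + \frac{64}{-43}\right)^{2} = -4396 - \left(68 + 64 \left(- \frac{1}{43}\right)\right)^{2} = -4396 - \left(68 - \frac{64}{43}\right)^{2} = -4396 - \left(\frac{2860}{43}\right)^{2} = -4396 - \frac{8179600}{1849} = - \frac{16307804}{1849}$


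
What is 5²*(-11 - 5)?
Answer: -400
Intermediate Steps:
5²*(-11 - 5) = 25*(-16) = -400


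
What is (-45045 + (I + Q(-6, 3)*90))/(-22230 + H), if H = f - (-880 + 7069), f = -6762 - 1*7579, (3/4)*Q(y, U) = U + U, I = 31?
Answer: 22147/21380 ≈ 1.0359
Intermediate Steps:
Q(y, U) = 8*U/3 (Q(y, U) = 4*(U + U)/3 = 4*(2*U)/3 = 8*U/3)
f = -14341 (f = -6762 - 7579 = -14341)
H = -20530 (H = -14341 - (-880 + 7069) = -14341 - 1*6189 = -14341 - 6189 = -20530)
(-45045 + (I + Q(-6, 3)*90))/(-22230 + H) = (-45045 + (31 + ((8/3)*3)*90))/(-22230 - 20530) = (-45045 + (31 + 8*90))/(-42760) = (-45045 + (31 + 720))*(-1/42760) = (-45045 + 751)*(-1/42760) = -44294*(-1/42760) = 22147/21380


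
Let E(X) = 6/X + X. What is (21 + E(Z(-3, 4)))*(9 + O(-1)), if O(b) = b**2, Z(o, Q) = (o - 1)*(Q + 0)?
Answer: 185/4 ≈ 46.250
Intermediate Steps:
Z(o, Q) = Q*(-1 + o) (Z(o, Q) = (-1 + o)*Q = Q*(-1 + o))
E(X) = X + 6/X
(21 + E(Z(-3, 4)))*(9 + O(-1)) = (21 + (4*(-1 - 3) + 6/((4*(-1 - 3)))))*(9 + (-1)**2) = (21 + (4*(-4) + 6/((4*(-4)))))*(9 + 1) = (21 + (-16 + 6/(-16)))*10 = (21 + (-16 + 6*(-1/16)))*10 = (21 + (-16 - 3/8))*10 = (21 - 131/8)*10 = (37/8)*10 = 185/4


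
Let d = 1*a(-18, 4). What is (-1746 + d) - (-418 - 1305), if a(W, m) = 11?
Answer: -12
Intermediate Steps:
d = 11 (d = 1*11 = 11)
(-1746 + d) - (-418 - 1305) = (-1746 + 11) - (-418 - 1305) = -1735 - 1*(-1723) = -1735 + 1723 = -12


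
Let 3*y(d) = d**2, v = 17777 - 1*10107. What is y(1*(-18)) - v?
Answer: -7562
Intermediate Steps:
v = 7670 (v = 17777 - 10107 = 7670)
y(d) = d**2/3
y(1*(-18)) - v = (1*(-18))**2/3 - 1*7670 = (1/3)*(-18)**2 - 7670 = (1/3)*324 - 7670 = 108 - 7670 = -7562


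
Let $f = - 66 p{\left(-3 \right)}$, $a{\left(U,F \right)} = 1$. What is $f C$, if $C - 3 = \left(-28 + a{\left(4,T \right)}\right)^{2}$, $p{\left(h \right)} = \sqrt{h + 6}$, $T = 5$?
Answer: $- 48312 \sqrt{3} \approx -83679.0$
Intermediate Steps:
$p{\left(h \right)} = \sqrt{6 + h}$
$C = 732$ ($C = 3 + \left(-28 + 1\right)^{2} = 3 + \left(-27\right)^{2} = 3 + 729 = 732$)
$f = - 66 \sqrt{3}$ ($f = - 66 \sqrt{6 - 3} = - 66 \sqrt{3} \approx -114.32$)
$f C = - 66 \sqrt{3} \cdot 732 = - 48312 \sqrt{3}$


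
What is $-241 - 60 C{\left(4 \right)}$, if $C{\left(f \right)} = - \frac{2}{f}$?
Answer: $-211$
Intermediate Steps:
$-241 - 60 C{\left(4 \right)} = -241 - 60 \left(- \frac{2}{4}\right) = -241 - 60 \left(\left(-2\right) \frac{1}{4}\right) = -241 - -30 = -241 + 30 = -211$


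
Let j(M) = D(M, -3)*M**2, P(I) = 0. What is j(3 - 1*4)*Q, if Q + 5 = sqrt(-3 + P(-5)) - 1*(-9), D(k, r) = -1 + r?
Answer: -16 - 4*I*sqrt(3) ≈ -16.0 - 6.9282*I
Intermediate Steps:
Q = 4 + I*sqrt(3) (Q = -5 + (sqrt(-3 + 0) - 1*(-9)) = -5 + (sqrt(-3) + 9) = -5 + (I*sqrt(3) + 9) = -5 + (9 + I*sqrt(3)) = 4 + I*sqrt(3) ≈ 4.0 + 1.732*I)
j(M) = -4*M**2 (j(M) = (-1 - 3)*M**2 = -4*M**2)
j(3 - 1*4)*Q = (-4*(3 - 1*4)**2)*(4 + I*sqrt(3)) = (-4*(3 - 4)**2)*(4 + I*sqrt(3)) = (-4*(-1)**2)*(4 + I*sqrt(3)) = (-4*1)*(4 + I*sqrt(3)) = -4*(4 + I*sqrt(3)) = -16 - 4*I*sqrt(3)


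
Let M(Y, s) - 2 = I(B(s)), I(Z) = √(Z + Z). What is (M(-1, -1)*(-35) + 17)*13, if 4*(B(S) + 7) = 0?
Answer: -689 - 455*I*√14 ≈ -689.0 - 1702.5*I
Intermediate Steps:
B(S) = -7 (B(S) = -7 + (¼)*0 = -7 + 0 = -7)
I(Z) = √2*√Z (I(Z) = √(2*Z) = √2*√Z)
M(Y, s) = 2 + I*√14 (M(Y, s) = 2 + √2*√(-7) = 2 + √2*(I*√7) = 2 + I*√14)
(M(-1, -1)*(-35) + 17)*13 = ((2 + I*√14)*(-35) + 17)*13 = ((-70 - 35*I*√14) + 17)*13 = (-53 - 35*I*√14)*13 = -689 - 455*I*√14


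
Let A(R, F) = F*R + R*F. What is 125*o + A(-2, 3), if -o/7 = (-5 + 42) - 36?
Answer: -887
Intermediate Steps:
o = -7 (o = -7*((-5 + 42) - 36) = -7*(37 - 36) = -7*1 = -7)
A(R, F) = 2*F*R (A(R, F) = F*R + F*R = 2*F*R)
125*o + A(-2, 3) = 125*(-7) + 2*3*(-2) = -875 - 12 = -887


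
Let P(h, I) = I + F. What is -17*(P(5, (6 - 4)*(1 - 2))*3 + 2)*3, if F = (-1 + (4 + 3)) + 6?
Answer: -1632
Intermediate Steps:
F = 12 (F = (-1 + 7) + 6 = 6 + 6 = 12)
P(h, I) = 12 + I (P(h, I) = I + 12 = 12 + I)
-17*(P(5, (6 - 4)*(1 - 2))*3 + 2)*3 = -17*((12 + (6 - 4)*(1 - 2))*3 + 2)*3 = -17*((12 + 2*(-1))*3 + 2)*3 = -17*((12 - 2)*3 + 2)*3 = -17*(10*3 + 2)*3 = -17*(30 + 2)*3 = -17*32*3 = -544*3 = -1632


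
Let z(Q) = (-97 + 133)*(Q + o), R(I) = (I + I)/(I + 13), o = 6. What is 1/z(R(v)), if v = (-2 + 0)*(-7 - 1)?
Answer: 29/7416 ≈ 0.0039105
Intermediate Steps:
v = 16 (v = -2*(-8) = 16)
R(I) = 2*I/(13 + I) (R(I) = (2*I)/(13 + I) = 2*I/(13 + I))
z(Q) = 216 + 36*Q (z(Q) = (-97 + 133)*(Q + 6) = 36*(6 + Q) = 216 + 36*Q)
1/z(R(v)) = 1/(216 + 36*(2*16/(13 + 16))) = 1/(216 + 36*(2*16/29)) = 1/(216 + 36*(2*16*(1/29))) = 1/(216 + 36*(32/29)) = 1/(216 + 1152/29) = 1/(7416/29) = 29/7416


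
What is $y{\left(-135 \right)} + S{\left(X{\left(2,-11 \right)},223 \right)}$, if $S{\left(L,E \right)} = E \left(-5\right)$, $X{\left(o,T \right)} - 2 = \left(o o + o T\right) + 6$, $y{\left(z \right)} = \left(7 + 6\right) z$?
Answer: $-2870$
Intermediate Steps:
$y{\left(z \right)} = 13 z$
$X{\left(o,T \right)} = 8 + o^{2} + T o$ ($X{\left(o,T \right)} = 2 + \left(\left(o o + o T\right) + 6\right) = 2 + \left(\left(o^{2} + T o\right) + 6\right) = 2 + \left(6 + o^{2} + T o\right) = 8 + o^{2} + T o$)
$S{\left(L,E \right)} = - 5 E$
$y{\left(-135 \right)} + S{\left(X{\left(2,-11 \right)},223 \right)} = 13 \left(-135\right) - 1115 = -1755 - 1115 = -2870$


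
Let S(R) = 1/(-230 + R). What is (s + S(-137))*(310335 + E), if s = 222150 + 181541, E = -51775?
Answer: 38306852341760/367 ≈ 1.0438e+11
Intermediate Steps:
s = 403691
(s + S(-137))*(310335 + E) = (403691 + 1/(-230 - 137))*(310335 - 51775) = (403691 + 1/(-367))*258560 = (403691 - 1/367)*258560 = (148154596/367)*258560 = 38306852341760/367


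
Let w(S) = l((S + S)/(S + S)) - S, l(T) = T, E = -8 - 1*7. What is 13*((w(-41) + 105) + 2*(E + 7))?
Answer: 1703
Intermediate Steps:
E = -15 (E = -8 - 7 = -15)
w(S) = 1 - S (w(S) = (S + S)/(S + S) - S = (2*S)/((2*S)) - S = (2*S)*(1/(2*S)) - S = 1 - S)
13*((w(-41) + 105) + 2*(E + 7)) = 13*(((1 - 1*(-41)) + 105) + 2*(-15 + 7)) = 13*(((1 + 41) + 105) + 2*(-8)) = 13*((42 + 105) - 16) = 13*(147 - 16) = 13*131 = 1703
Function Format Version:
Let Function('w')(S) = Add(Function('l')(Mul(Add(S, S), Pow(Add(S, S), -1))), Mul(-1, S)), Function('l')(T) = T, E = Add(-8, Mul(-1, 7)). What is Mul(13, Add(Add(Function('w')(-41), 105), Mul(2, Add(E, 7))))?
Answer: 1703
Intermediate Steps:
E = -15 (E = Add(-8, -7) = -15)
Function('w')(S) = Add(1, Mul(-1, S)) (Function('w')(S) = Add(Mul(Add(S, S), Pow(Add(S, S), -1)), Mul(-1, S)) = Add(Mul(Mul(2, S), Pow(Mul(2, S), -1)), Mul(-1, S)) = Add(Mul(Mul(2, S), Mul(Rational(1, 2), Pow(S, -1))), Mul(-1, S)) = Add(1, Mul(-1, S)))
Mul(13, Add(Add(Function('w')(-41), 105), Mul(2, Add(E, 7)))) = Mul(13, Add(Add(Add(1, Mul(-1, -41)), 105), Mul(2, Add(-15, 7)))) = Mul(13, Add(Add(Add(1, 41), 105), Mul(2, -8))) = Mul(13, Add(Add(42, 105), -16)) = Mul(13, Add(147, -16)) = Mul(13, 131) = 1703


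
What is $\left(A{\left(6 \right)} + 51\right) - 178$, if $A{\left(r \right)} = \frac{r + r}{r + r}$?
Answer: $-126$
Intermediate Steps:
$A{\left(r \right)} = 1$ ($A{\left(r \right)} = \frac{2 r}{2 r} = 2 r \frac{1}{2 r} = 1$)
$\left(A{\left(6 \right)} + 51\right) - 178 = \left(1 + 51\right) - 178 = 52 - 178 = -126$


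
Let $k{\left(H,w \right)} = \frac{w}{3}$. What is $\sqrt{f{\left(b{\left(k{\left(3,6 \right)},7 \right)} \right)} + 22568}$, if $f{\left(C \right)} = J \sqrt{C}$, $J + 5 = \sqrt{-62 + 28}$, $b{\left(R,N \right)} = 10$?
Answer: $\sqrt{22568 - \sqrt{10} \left(5 - i \sqrt{34}\right)} \approx 150.17 + 0.0614 i$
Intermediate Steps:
$k{\left(H,w \right)} = \frac{w}{3}$ ($k{\left(H,w \right)} = w \frac{1}{3} = \frac{w}{3}$)
$J = -5 + i \sqrt{34}$ ($J = -5 + \sqrt{-62 + 28} = -5 + \sqrt{-34} = -5 + i \sqrt{34} \approx -5.0 + 5.831 i$)
$f{\left(C \right)} = \sqrt{C} \left(-5 + i \sqrt{34}\right)$ ($f{\left(C \right)} = \left(-5 + i \sqrt{34}\right) \sqrt{C} = \sqrt{C} \left(-5 + i \sqrt{34}\right)$)
$\sqrt{f{\left(b{\left(k{\left(3,6 \right)},7 \right)} \right)} + 22568} = \sqrt{\sqrt{10} \left(-5 + i \sqrt{34}\right) + 22568} = \sqrt{22568 + \sqrt{10} \left(-5 + i \sqrt{34}\right)}$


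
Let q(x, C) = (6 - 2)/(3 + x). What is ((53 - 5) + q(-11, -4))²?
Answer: 9025/4 ≈ 2256.3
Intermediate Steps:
q(x, C) = 4/(3 + x)
((53 - 5) + q(-11, -4))² = ((53 - 5) + 4/(3 - 11))² = (48 + 4/(-8))² = (48 + 4*(-⅛))² = (48 - ½)² = (95/2)² = 9025/4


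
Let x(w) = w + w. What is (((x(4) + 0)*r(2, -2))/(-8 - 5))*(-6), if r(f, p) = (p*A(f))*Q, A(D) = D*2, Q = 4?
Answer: -1536/13 ≈ -118.15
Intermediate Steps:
A(D) = 2*D
x(w) = 2*w
r(f, p) = 8*f*p (r(f, p) = (p*(2*f))*4 = (2*f*p)*4 = 8*f*p)
(((x(4) + 0)*r(2, -2))/(-8 - 5))*(-6) = (((2*4 + 0)*(8*2*(-2)))/(-8 - 5))*(-6) = (((8 + 0)*(-32))/(-13))*(-6) = ((8*(-32))*(-1/13))*(-6) = -256*(-1/13)*(-6) = (256/13)*(-6) = -1536/13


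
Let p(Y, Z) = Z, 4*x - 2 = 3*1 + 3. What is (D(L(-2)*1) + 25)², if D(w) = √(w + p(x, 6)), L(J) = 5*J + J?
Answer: (25 + I*√6)² ≈ 619.0 + 122.47*I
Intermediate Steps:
x = 2 (x = ½ + (3*1 + 3)/4 = ½ + (3 + 3)/4 = ½ + (¼)*6 = ½ + 3/2 = 2)
L(J) = 6*J
D(w) = √(6 + w) (D(w) = √(w + 6) = √(6 + w))
(D(L(-2)*1) + 25)² = (√(6 + (6*(-2))*1) + 25)² = (√(6 - 12*1) + 25)² = (√(6 - 12) + 25)² = (√(-6) + 25)² = (I*√6 + 25)² = (25 + I*√6)²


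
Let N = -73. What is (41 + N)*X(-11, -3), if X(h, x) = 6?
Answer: -192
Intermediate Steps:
(41 + N)*X(-11, -3) = (41 - 73)*6 = -32*6 = -192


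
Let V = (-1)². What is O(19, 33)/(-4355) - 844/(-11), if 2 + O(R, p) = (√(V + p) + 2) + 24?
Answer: 3675356/47905 - √34/4355 ≈ 76.720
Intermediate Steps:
V = 1
O(R, p) = 24 + √(1 + p) (O(R, p) = -2 + ((√(1 + p) + 2) + 24) = -2 + ((2 + √(1 + p)) + 24) = -2 + (26 + √(1 + p)) = 24 + √(1 + p))
O(19, 33)/(-4355) - 844/(-11) = (24 + √(1 + 33))/(-4355) - 844/(-11) = (24 + √34)*(-1/4355) - 844*(-1/11) = (-24/4355 - √34/4355) + 844/11 = 3675356/47905 - √34/4355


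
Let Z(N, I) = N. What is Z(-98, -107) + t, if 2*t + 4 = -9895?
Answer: -10095/2 ≈ -5047.5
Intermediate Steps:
t = -9899/2 (t = -2 + (1/2)*(-9895) = -2 - 9895/2 = -9899/2 ≈ -4949.5)
Z(-98, -107) + t = -98 - 9899/2 = -10095/2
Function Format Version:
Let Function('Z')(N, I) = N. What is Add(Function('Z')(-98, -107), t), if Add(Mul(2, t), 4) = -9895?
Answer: Rational(-10095, 2) ≈ -5047.5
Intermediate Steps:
t = Rational(-9899, 2) (t = Add(-2, Mul(Rational(1, 2), -9895)) = Add(-2, Rational(-9895, 2)) = Rational(-9899, 2) ≈ -4949.5)
Add(Function('Z')(-98, -107), t) = Add(-98, Rational(-9899, 2)) = Rational(-10095, 2)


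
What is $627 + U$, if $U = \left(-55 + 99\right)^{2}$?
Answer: $2563$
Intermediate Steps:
$U = 1936$ ($U = 44^{2} = 1936$)
$627 + U = 627 + 1936 = 2563$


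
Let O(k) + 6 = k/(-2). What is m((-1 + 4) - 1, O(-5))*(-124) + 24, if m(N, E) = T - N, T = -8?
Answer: 1264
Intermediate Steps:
O(k) = -6 - k/2 (O(k) = -6 + k/(-2) = -6 + k*(-½) = -6 - k/2)
m(N, E) = -8 - N
m((-1 + 4) - 1, O(-5))*(-124) + 24 = (-8 - ((-1 + 4) - 1))*(-124) + 24 = (-8 - (3 - 1))*(-124) + 24 = (-8 - 1*2)*(-124) + 24 = (-8 - 2)*(-124) + 24 = -10*(-124) + 24 = 1240 + 24 = 1264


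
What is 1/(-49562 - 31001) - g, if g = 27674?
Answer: -2229500463/80563 ≈ -27674.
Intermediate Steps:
1/(-49562 - 31001) - g = 1/(-49562 - 31001) - 1*27674 = 1/(-80563) - 27674 = -1/80563 - 27674 = -2229500463/80563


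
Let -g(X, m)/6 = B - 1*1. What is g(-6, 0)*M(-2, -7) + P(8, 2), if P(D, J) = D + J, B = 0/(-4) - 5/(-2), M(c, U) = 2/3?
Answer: 4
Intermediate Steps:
M(c, U) = ⅔ (M(c, U) = 2*(⅓) = ⅔)
B = 5/2 (B = 0*(-¼) - 5*(-½) = 0 + 5/2 = 5/2 ≈ 2.5000)
g(X, m) = -9 (g(X, m) = -6*(5/2 - 1*1) = -6*(5/2 - 1) = -6*3/2 = -9)
g(-6, 0)*M(-2, -7) + P(8, 2) = -9*⅔ + (8 + 2) = -6 + 10 = 4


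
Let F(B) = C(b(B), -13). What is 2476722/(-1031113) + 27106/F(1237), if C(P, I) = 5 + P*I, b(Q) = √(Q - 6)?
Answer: -327469797499/107242969791 - 176189*√1231/104007 ≈ -62.489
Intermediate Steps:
b(Q) = √(-6 + Q)
C(P, I) = 5 + I*P
F(B) = 5 - 13*√(-6 + B)
2476722/(-1031113) + 27106/F(1237) = 2476722/(-1031113) + 27106/(5 - 13*√(-6 + 1237)) = 2476722*(-1/1031113) + 27106/(5 - 13*√1231) = -2476722/1031113 + 27106/(5 - 13*√1231)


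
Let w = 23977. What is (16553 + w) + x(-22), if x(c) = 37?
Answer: 40567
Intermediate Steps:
(16553 + w) + x(-22) = (16553 + 23977) + 37 = 40530 + 37 = 40567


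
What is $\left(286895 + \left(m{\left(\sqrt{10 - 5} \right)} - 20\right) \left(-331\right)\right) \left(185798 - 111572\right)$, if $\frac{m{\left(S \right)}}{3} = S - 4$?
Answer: $22081270062 - 73706418 \sqrt{5} \approx 2.1916 \cdot 10^{10}$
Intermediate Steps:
$m{\left(S \right)} = -12 + 3 S$ ($m{\left(S \right)} = 3 \left(S - 4\right) = 3 \left(-4 + S\right) = -12 + 3 S$)
$\left(286895 + \left(m{\left(\sqrt{10 - 5} \right)} - 20\right) \left(-331\right)\right) \left(185798 - 111572\right) = \left(286895 + \left(\left(-12 + 3 \sqrt{10 - 5}\right) - 20\right) \left(-331\right)\right) \left(185798 - 111572\right) = \left(286895 + \left(\left(-12 + 3 \sqrt{5}\right) - 20\right) \left(-331\right)\right) 74226 = \left(286895 + \left(-32 + 3 \sqrt{5}\right) \left(-331\right)\right) 74226 = \left(286895 + \left(10592 - 993 \sqrt{5}\right)\right) 74226 = \left(297487 - 993 \sqrt{5}\right) 74226 = 22081270062 - 73706418 \sqrt{5}$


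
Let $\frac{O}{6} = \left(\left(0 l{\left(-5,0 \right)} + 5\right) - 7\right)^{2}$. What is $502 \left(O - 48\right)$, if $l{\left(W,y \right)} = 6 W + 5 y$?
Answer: $-12048$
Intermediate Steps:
$l{\left(W,y \right)} = 5 y + 6 W$
$O = 24$ ($O = 6 \left(\left(0 \left(5 \cdot 0 + 6 \left(-5\right)\right) + 5\right) - 7\right)^{2} = 6 \left(\left(0 \left(0 - 30\right) + 5\right) - 7\right)^{2} = 6 \left(\left(0 \left(-30\right) + 5\right) - 7\right)^{2} = 6 \left(\left(0 + 5\right) - 7\right)^{2} = 6 \left(5 - 7\right)^{2} = 6 \left(-2\right)^{2} = 6 \cdot 4 = 24$)
$502 \left(O - 48\right) = 502 \left(24 - 48\right) = 502 \left(-24\right) = -12048$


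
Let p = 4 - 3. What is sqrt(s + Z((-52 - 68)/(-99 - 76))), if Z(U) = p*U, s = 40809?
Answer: sqrt(49991865)/35 ≈ 202.01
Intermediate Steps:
p = 1
Z(U) = U (Z(U) = 1*U = U)
sqrt(s + Z((-52 - 68)/(-99 - 76))) = sqrt(40809 + (-52 - 68)/(-99 - 76)) = sqrt(40809 - 120/(-175)) = sqrt(40809 - 120*(-1/175)) = sqrt(40809 + 24/35) = sqrt(1428339/35) = sqrt(49991865)/35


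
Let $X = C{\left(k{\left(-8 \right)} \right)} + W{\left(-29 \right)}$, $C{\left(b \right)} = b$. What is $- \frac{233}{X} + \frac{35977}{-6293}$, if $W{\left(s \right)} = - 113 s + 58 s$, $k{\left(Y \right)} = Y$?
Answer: $- \frac{58561768}{9986991} \approx -5.8638$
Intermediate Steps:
$W{\left(s \right)} = - 55 s$
$X = 1587$ ($X = -8 - -1595 = -8 + 1595 = 1587$)
$- \frac{233}{X} + \frac{35977}{-6293} = - \frac{233}{1587} + \frac{35977}{-6293} = \left(-233\right) \frac{1}{1587} + 35977 \left(- \frac{1}{6293}\right) = - \frac{233}{1587} - \frac{35977}{6293} = - \frac{58561768}{9986991}$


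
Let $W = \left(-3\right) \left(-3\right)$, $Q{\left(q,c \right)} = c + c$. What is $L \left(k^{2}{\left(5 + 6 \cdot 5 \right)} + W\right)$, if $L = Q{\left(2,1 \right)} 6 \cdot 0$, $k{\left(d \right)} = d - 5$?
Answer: $0$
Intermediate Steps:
$Q{\left(q,c \right)} = 2 c$
$k{\left(d \right)} = -5 + d$ ($k{\left(d \right)} = d - 5 = -5 + d$)
$L = 0$ ($L = 2 \cdot 1 \cdot 6 \cdot 0 = 2 \cdot 6 \cdot 0 = 12 \cdot 0 = 0$)
$W = 9$
$L \left(k^{2}{\left(5 + 6 \cdot 5 \right)} + W\right) = 0 \left(\left(-5 + \left(5 + 6 \cdot 5\right)\right)^{2} + 9\right) = 0 \left(\left(-5 + \left(5 + 30\right)\right)^{2} + 9\right) = 0 \left(\left(-5 + 35\right)^{2} + 9\right) = 0 \left(30^{2} + 9\right) = 0 \left(900 + 9\right) = 0 \cdot 909 = 0$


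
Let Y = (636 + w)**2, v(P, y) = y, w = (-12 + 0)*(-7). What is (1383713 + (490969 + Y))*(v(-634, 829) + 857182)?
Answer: 2053290679902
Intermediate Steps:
w = 84 (w = -12*(-7) = 84)
Y = 518400 (Y = (636 + 84)**2 = 720**2 = 518400)
(1383713 + (490969 + Y))*(v(-634, 829) + 857182) = (1383713 + (490969 + 518400))*(829 + 857182) = (1383713 + 1009369)*858011 = 2393082*858011 = 2053290679902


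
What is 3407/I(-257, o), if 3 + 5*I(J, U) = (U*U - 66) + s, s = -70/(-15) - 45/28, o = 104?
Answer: 286188/180601 ≈ 1.5846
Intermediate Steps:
s = 257/84 (s = -70*(-1/15) - 45*1/28 = 14/3 - 45/28 = 257/84 ≈ 3.0595)
I(J, U) = -5539/420 + U²/5 (I(J, U) = -⅗ + ((U*U - 66) + 257/84)/5 = -⅗ + ((U² - 66) + 257/84)/5 = -⅗ + ((-66 + U²) + 257/84)/5 = -⅗ + (-5287/84 + U²)/5 = -⅗ + (-5287/420 + U²/5) = -5539/420 + U²/5)
3407/I(-257, o) = 3407/(-5539/420 + (⅕)*104²) = 3407/(-5539/420 + (⅕)*10816) = 3407/(-5539/420 + 10816/5) = 3407/(180601/84) = 3407*(84/180601) = 286188/180601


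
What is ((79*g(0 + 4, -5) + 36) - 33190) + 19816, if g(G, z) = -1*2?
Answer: -13496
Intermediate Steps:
g(G, z) = -2
((79*g(0 + 4, -5) + 36) - 33190) + 19816 = ((79*(-2) + 36) - 33190) + 19816 = ((-158 + 36) - 33190) + 19816 = (-122 - 33190) + 19816 = -33312 + 19816 = -13496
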